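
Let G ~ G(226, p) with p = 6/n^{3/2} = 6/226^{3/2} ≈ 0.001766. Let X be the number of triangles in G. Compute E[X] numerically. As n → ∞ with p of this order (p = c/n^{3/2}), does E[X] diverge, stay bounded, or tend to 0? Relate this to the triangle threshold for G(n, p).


Number of potential triangles: C(226, 3) = 1898400.
Each occurs with probability p³ ≈ (0.001766)³ ≈ 5.507643e-09.
By linearity: E[X] = C(226, 3)·p³ ≈ 1898400 · 5.507643e-09 ≈ 0.0105.
Since α = 3/2 > 1, p = c/n^{3/2} = o(1/n) is below the triangle threshold p ~ 1/n. Asymptotically E[X] ~ (c³/6)·n^{3(1−α)} = (6³/6)·n^{-1.5} → 0, so by Markov's inequality G has no triangles w.h.p.

E[X] ≈ 0.0105; in regime p = Θ(1/n^{3/2}) E[X] tends to 0 (below the triangle threshold p ~ 1/n).


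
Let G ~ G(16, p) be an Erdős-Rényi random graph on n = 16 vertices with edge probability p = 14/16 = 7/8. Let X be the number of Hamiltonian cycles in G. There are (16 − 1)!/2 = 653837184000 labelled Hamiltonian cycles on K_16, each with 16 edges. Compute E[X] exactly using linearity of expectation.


K_16 has (16 − 1)!/2 = 653837184000 labelled Hamiltonian cycles.
For each such Hamiltonian cycle H, let X_H = 1 if all 16 edges of H are present in G. Then P[X_H = 1] = p^{16} = (7/8)^{16} = 33232930569601/281474976710656.
Summing the indicators: E[X] = Σ_H E[X_H] = 653837184000 · p^{16} = 653837184000 · 33232930569601/281474976710656 = 21219654042671322112875/274877906944.
Numerically: E[X] ≈ 7.72e+10.

E[X] = 653837184000 · (7/8)^{16} = 21219654042671322112875/274877906944 ≈ 7.72e+10.


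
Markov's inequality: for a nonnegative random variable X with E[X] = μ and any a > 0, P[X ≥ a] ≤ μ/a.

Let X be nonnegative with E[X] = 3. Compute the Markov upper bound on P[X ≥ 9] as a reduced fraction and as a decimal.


μ = E[X] = 3, a = 9.
Markov: P[X ≥ 9] ≤ μ/a = (3)/9 = 1/3.
Numerically: ≈ 0.333333.
(Since a = 9 > μ = 3.000000, the bound 1/3 is < 1 and informative.)

P[X ≥ 9] ≤ 1/3 ≈ 0.333333.


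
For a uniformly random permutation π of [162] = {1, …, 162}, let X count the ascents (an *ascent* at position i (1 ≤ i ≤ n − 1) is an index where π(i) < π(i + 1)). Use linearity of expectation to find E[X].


Write X = Σ X_I over i = 1, …, 161, with X_I the indicator of one ascent.
There are 161 indicators.
For each fixed i, the pair (π(i), π(i+1)) is a uniformly random ordered pair of distinct values from {1, …, 162}; by symmetry P[π(i) < π(i+1)] = 1/2.
By linearity: E[X] = 161 · (1/2) = (162 − 1) · (1/2) = 161/2 ≈ 80.50000.

E[X] = 161/2 = 80.50000.


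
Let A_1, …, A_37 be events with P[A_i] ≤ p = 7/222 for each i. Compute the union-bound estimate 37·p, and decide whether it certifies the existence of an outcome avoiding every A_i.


Union bound: P[∪_{i=1}^{37} A_i] ≤ Σ_i P[A_i] ≤ 37·p = 37·(7/222) = 7/6.
Numerically: 7/6 ≈ 1.16667.
Is 7/6 < 1? NO.
Since the bound 7/6 is ≥ 1, the union bound is uninformative here; it does NOT by itself certify existence.

37·p = 7/6 ≈ 1.16667; existence NOT certified by the union bound.


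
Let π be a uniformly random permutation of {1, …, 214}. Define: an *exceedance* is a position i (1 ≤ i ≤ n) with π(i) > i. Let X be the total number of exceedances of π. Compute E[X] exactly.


Write X = Σ_{i=1}^{214} X_i, where X_i = 1_{π(i) > i}.
For each fixed i, π(i) is uniform over {1, …, 214} (marginal of a uniform permutation), so P[π(i) > i] = (n − i)/n. Summing: Σ_{i=1}^{214} (n − i)/n = (0 + 1 + … + 213)/214 = 214(214 − 1)/(2·214) = (214 − 1)/2.
Hence E[X] = Σ_{i=1}^{214} (214 − i)/214 = 213/2 ≈ 106.500.

E[X] = 213/2 = 106.500.


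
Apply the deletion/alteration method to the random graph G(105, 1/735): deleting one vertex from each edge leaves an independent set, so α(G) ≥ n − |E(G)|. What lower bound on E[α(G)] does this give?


E[|E(G)|] = C(105, 2)·p = 5460 · (1/735) = 52/7.
E[α(G)] ≥ n − E[|E(G)|] = 105 − 52/7 = 683/7.
Numerically: ≈ 97.5714.
(This is only a lower bound; the true E[α(G)] may be larger.)

E[α(G)] ≥ 683/7 ≈ 97.5714.


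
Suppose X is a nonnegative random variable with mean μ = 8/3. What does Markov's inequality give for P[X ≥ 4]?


μ = E[X] = 8/3, a = 4.
Markov: P[X ≥ 4] ≤ μ/a = (8/3)/4 = 2/3.
Numerically: ≈ 0.667.
(Since a = 4 > μ = 2.667, the bound 2/3 is < 1 and informative.)

P[X ≥ 4] ≤ 2/3 ≈ 0.667.


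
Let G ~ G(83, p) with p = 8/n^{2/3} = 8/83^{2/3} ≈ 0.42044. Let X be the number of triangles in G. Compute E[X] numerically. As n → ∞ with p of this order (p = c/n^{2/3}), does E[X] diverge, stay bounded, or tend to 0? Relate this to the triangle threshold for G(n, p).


Number of potential triangles: C(83, 3) = 91881.
Each occurs with probability p³ ≈ (0.42044)³ ≈ 7.4321382e-02.
By linearity: E[X] = C(83, 3)·p³ ≈ 91881 · 7.4321382e-02 ≈ 6828.72289.
Since α = 2/3 < 1, p = c/n^{2/3} ≫ 1/n is above the triangle threshold p ~ 1/n. Asymptotically E[X] ~ (c³/6)·n^{3(1−α)} = (8³/6)·n^{1} → ∞; triangles are abundant w.h.p.

E[X] ≈ 6828.72289; in regime p = Θ(1/n^{2/3}) E[X] diverges (above the triangle threshold p ~ 1/n).


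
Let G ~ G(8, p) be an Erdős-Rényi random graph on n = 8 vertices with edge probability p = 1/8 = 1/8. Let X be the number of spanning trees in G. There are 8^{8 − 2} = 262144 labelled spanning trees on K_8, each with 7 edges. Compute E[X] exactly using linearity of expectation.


K_8 has 8^{8 − 2} = 262144 labelled spanning trees.
For each such spanning tree H, let X_H = 1 if all 7 edges of H are present in G. Then P[X_H = 1] = p^{7} = (1/8)^{7} = 1/2097152.
Summing the indicators: E[X] = Σ_H E[X_H] = 262144 · p^{7} = 262144 · 1/2097152 = 1/8.
Numerically: E[X] ≈ 0.125.

E[X] = 262144 · (1/8)^{7} = 1/8 ≈ 0.125.


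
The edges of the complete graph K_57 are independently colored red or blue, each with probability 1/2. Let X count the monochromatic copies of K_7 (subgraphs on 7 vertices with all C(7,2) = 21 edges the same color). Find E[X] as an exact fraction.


Let X = Σ_S X_S over the C(57, 7) = 264385836 subsets S of size 7, where X_S = 1 if the K_7 on S is monochromatic.
For a fixed S, the K_7 on S has C(7, 2) = 21 edges. P[all 21 edges red] = (1/2)^21, and likewise for blue, so P[monochromatic] = 2·(1/2)^21 = 2^{1 − 21} = 1/1048576.
By linearity of expectation: E[X] = C(57, 7) · 2^{1 − 21} = 264385836 · 1/1048576 = 66096459/262144.
Numerically: E[X] ≈ 252.138.

E[X] = C(57,7)·2^(1−C(7,2)) = 66096459/262144 ≈ 252.138.


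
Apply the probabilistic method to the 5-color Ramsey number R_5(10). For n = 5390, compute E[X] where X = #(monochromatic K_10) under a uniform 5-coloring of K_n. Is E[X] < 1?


E[X] = C(5390, 10) · 5^{1 − 45} = 5655833965919099070255434039753 · 5^{−44} = 5655833965919099070255434039753/5684341886080801486968994140625.
As a reduced fraction: E[X] = 5655833965919099070255434039753/5684341886080801486968994140625 ≈ 0.99498.
Is E[X] < 1? YES.
Since E[X] < 1, there exists a 5-coloring of K_{5390} with no monochromatic K_10; hence R_5(10) > 5390.

E[X] = 5655833965919099070255434039753/5684341886080801486968994140625 ≈ 0.99498; E[X] < 1, so R_5(10) > 5390.


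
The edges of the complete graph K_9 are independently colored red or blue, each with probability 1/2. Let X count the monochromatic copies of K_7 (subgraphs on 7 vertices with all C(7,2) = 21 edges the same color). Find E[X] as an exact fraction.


Let X = Σ_S X_S over the C(9, 7) = 36 subsets S of size 7, where X_S = 1 if the K_7 on S is monochromatic.
For a fixed S, the K_7 on S has C(7, 2) = 21 edges. P[all 21 edges red] = (1/2)^21, and likewise for blue, so P[monochromatic] = 2·(1/2)^21 = 2^{1 − 21} = 1/1048576.
By linearity: E[X] = C(9, 7) · 2^{1 − 21} = 36 · 1/1048576 = 9/262144.
Numerically: E[X] ≈ 0.0000.

E[X] = C(9,7)·2^(1−C(7,2)) = 9/262144 ≈ 0.0000.


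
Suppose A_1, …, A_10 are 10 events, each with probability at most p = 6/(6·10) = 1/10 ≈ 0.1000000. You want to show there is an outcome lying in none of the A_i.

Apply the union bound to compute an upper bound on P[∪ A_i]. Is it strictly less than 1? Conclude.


Union bound: P[∪_{i=1}^{10} A_i] ≤ Σ_i P[A_i] ≤ 10·p = 10·(1/10) = 1.
Numerically: 1 ≈ 1.0000000.
Is 1 < 1? NO.
Since the bound 1 is ≥ 1, the union bound is uninformative here; it does NOT by itself certify existence.

10·p = 1 ≈ 1.0000000; existence NOT certified by the union bound.


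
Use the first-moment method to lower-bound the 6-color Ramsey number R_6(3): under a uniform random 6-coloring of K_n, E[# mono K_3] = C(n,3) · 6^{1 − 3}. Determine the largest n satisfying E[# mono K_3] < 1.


We need C(n, 3) · 6^{1 − 3} < 1, i.e. C(n, 3) < 6^{3 − 1} = 36.
Check values of n near the boundary:
  n = 3: C(3, 3) = 1; 1 < 36? YES
  n = 4: C(4, 3) = 4; 4 < 36? YES
  n = 5: C(5, 3) = 10; 10 < 36? YES
  n = 6: C(6, 3) = 20; 20 < 36? YES
  n = 7: C(7, 3) = 35; 35 < 36? YES
  n = 8: C(8, 3) = 56; 56 < 36? NO
  n = 9: C(9, 3) = 84; 84 < 36? NO
  n = 10: C(10, 3) = 120; 120 < 36? NO
The largest n with C(n, 3) < 36 is n = 7 (where E[X] = 35/36 ≈ 0.972). Hence R_6(3) > 7, i.e. R_6(3) ≥ 8.

Largest n = 7; hence R_6(3) > 7.


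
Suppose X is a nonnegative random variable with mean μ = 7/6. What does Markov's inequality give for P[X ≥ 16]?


μ = E[X] = 7/6, a = 16.
Markov: P[X ≥ 16] ≤ μ/a = (7/6)/16 = 7/96.
Numerically: ≈ 0.072917.
(Since a = 16 > μ = 1.166667, the bound 7/96 is < 1 and informative.)

P[X ≥ 16] ≤ 7/96 ≈ 0.072917.


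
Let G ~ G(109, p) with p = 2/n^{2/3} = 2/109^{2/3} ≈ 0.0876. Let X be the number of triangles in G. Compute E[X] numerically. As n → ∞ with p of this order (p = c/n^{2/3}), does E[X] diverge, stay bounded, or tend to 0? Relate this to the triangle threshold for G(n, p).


Number of potential triangles: C(109, 3) = 209934.
Each occurs with probability p³ ≈ (0.0876)³ ≈ 6.73344e-04.
By linearity: E[X] = C(109, 3)·p³ ≈ 209934 · 6.73344e-04 ≈ 141.358.
Since α = 2/3 < 1, p = c/n^{2/3} ≫ 1/n is above the triangle threshold p ~ 1/n. Asymptotically E[X] ~ (c³/6)·n^{3(1−α)} = (2³/6)·n^{1} → ∞; triangles are abundant w.h.p.

E[X] ≈ 141.358; in regime p = Θ(1/n^{2/3}) E[X] diverges (above the triangle threshold p ~ 1/n).


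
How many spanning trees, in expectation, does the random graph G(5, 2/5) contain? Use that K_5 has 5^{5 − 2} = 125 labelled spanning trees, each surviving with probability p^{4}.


K_5 has 5^{5 − 2} = 125 labelled spanning trees.
For each such spanning tree H, let X_H = 1 if all 4 edges of H are present in G. Then P[X_H = 1] = p^{4} = (2/5)^{4} = 16/625.
By linearity of expectation: E[X] = Σ_H E[X_H] = 125 · p^{4} = 125 · 16/625 = 16/5.
Numerically: E[X] ≈ 3.2.

E[X] = 125 · (2/5)^{4} = 16/5 ≈ 3.2.


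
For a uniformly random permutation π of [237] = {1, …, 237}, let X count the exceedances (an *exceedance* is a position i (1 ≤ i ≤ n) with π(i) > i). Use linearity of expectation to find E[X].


Write X = Σ_{i=1}^{237} X_i, where X_i = 1_{π(i) > i}.
For each fixed i, π(i) is uniform over {1, …, 237} (marginal of a uniform permutation), so P[π(i) > i] = (n − i)/n. Summing: Σ_{i=1}^{237} (n − i)/n = (0 + 1 + … + 236)/237 = 237(237 − 1)/(2·237) = (237 − 1)/2.
Hence E[X] = Σ_{i=1}^{237} (237 − i)/237 = 118 ≈ 118.000.

E[X] = 118 = 118.000.


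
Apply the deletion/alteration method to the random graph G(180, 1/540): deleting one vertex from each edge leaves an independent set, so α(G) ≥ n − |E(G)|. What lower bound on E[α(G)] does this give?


E[|E(G)|] = C(180, 2)·p = 16110 · (1/540) = 179/6.
E[α(G)] ≥ n − E[|E(G)|] = 180 − 179/6 = 901/6.
Numerically: ≈ 150.166667.
(This is only a lower bound; the true E[α(G)] may be larger.)

E[α(G)] ≥ 901/6 ≈ 150.166667.


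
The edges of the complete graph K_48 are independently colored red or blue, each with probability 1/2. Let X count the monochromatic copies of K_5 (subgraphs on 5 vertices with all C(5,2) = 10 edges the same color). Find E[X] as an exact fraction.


Let X = Σ_S X_S over the C(48, 5) = 1712304 subsets S of size 5, where X_S = 1 if the K_5 on S is monochromatic.
For a fixed S, the K_5 on S has C(5, 2) = 10 edges. P[all 10 edges red] = (1/2)^10, and likewise for blue, so P[monochromatic] = 2·(1/2)^10 = 2^{1 − 10} = 1/512.
Summing: E[X] = C(48, 5) · 2^{1 − 10} = 1712304 · 1/512 = 107019/32.
Numerically: E[X] ≈ 3344.344.

E[X] = C(48,5)·2^(1−C(5,2)) = 107019/32 ≈ 3344.344.


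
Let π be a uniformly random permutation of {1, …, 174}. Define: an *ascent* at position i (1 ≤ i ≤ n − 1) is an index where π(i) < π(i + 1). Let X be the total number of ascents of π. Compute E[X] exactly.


Write X = Σ X_I over i = 1, …, 173, with X_I the indicator of one ascent.
There are 173 indicators.
For each fixed i, the pair (π(i), π(i+1)) is a uniformly random ordered pair of distinct values from {1, …, 174}; by symmetry P[π(i) < π(i+1)] = 1/2.
By linearity: E[X] = 173 · (1/2) = (174 − 1) · (1/2) = 173/2 ≈ 86.500.

E[X] = 173/2 = 86.500.


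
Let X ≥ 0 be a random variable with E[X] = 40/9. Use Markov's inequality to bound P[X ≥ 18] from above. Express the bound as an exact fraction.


μ = E[X] = 40/9, a = 18.
Markov: P[X ≥ 18] ≤ μ/a = (40/9)/18 = 20/81.
Numerically: ≈ 0.247.
(Since a = 18 > μ = 4.444, the bound 20/81 is < 1 and informative.)

P[X ≥ 18] ≤ 20/81 ≈ 0.247.


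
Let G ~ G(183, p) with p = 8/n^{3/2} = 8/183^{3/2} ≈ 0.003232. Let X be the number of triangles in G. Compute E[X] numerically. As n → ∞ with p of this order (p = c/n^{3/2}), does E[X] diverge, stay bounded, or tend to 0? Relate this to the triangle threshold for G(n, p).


Number of potential triangles: C(183, 3) = 1004731.
Each occurs with probability p³ ≈ (0.003232)³ ≈ 3.374738e-08.
By linearity: E[X] = C(183, 3)·p³ ≈ 1004731 · 3.374738e-08 ≈ 0.0339.
Since α = 3/2 > 1, p = c/n^{3/2} = o(1/n) is below the triangle threshold p ~ 1/n. Asymptotically E[X] ~ (c³/6)·n^{3(1−α)} = (8³/6)·n^{-1.5} → 0, so by Markov's inequality G has no triangles w.h.p.

E[X] ≈ 0.0339; in regime p = Θ(1/n^{3/2}) E[X] tends to 0 (below the triangle threshold p ~ 1/n).


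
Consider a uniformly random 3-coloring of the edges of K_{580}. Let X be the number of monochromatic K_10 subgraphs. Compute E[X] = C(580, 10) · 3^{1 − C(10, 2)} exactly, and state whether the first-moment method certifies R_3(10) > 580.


E[X] = C(580, 10) · 3^{1 − 45} = 1098085496704252547920 · 3^{−44} = 1098085496704252547920/984770902183611232881.
As a reduced fraction: E[X] = 1098085496704252547920/984770902183611232881 ≈ 1.1151.
Is E[X] < 1? NO.
Since E[X] ≥ 1, the first-moment bound is inconclusive at n = 580; it does NOT by itself certify R_3(10) > 580.

E[X] = 1098085496704252547920/984770902183611232881 ≈ 1.1151; E[X] ≥ 1; first-moment method inconclusive here.


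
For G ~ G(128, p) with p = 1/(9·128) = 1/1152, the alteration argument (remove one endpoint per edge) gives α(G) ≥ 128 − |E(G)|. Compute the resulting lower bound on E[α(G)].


E[|E(G)|] = C(128, 2)·p = 8128 · (1/1152) = 127/18.
E[α(G)] ≥ n − E[|E(G)|] = 128 − 127/18 = 2177/18.
Numerically: ≈ 120.944444.
(This is only a lower bound; the true E[α(G)] may be larger.)

E[α(G)] ≥ 2177/18 ≈ 120.944444.


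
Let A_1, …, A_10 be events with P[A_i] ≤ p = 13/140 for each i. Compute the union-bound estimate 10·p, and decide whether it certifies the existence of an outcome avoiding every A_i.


Union bound: P[∪_{i=1}^{10} A_i] ≤ Σ_i P[A_i] ≤ 10·p = 10·(13/140) = 13/14.
Numerically: 13/14 ≈ 0.9285714.
Is 13/14 < 1? YES.
Since P[∪ A_i] ≤ 13/14 < 1, the complement has P[∩ A_i^c] ≥ 1 − 13/14 = 1/14 > 0, so some outcome avoids every A_i.

10·p = 13/14 ≈ 0.9285714; existence CERTIFIED by the union bound.


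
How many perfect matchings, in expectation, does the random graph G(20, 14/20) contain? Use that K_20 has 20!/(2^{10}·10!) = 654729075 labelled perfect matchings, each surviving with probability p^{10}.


K_20 has 20!/(2^{10}·10!) = 654729075 labelled perfect matchings.
For each such perfect matching H, let X_H = 1 if all 10 edges of H are present in G. Then P[X_H = 1] = p^{10} = (7/10)^{10} = 282475249/10000000000.
Summing the indicators: E[X] = Σ_H E[X_H] = 654729075 · p^{10} = 654729075 · 282475249/10000000000 = 7397790339526587/400000000.
Numerically: E[X] ≈ 1.849e+07.

E[X] = 654729075 · (7/10)^{10} = 7397790339526587/400000000 ≈ 1.849e+07.


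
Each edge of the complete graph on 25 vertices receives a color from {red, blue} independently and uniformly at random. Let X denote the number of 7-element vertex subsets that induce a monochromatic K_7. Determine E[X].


Let X = Σ_S X_S over the C(25, 7) = 480700 subsets S of size 7, where X_S = 1 if the K_7 on S is monochromatic.
For a fixed S, the K_7 on S has C(7, 2) = 21 edges. P[all 21 edges red] = (1/2)^21, and likewise for blue, so P[monochromatic] = 2·(1/2)^21 = 2^{1 − 21} = 1/1048576.
By linearity of expectation: E[X] = C(25, 7) · 2^{1 − 21} = 480700 · 1/1048576 = 120175/262144.
Numerically: E[X] ≈ 0.458.

E[X] = C(25,7)·2^(1−C(7,2)) = 120175/262144 ≈ 0.458.


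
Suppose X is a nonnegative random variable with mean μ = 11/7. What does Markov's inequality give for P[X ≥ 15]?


μ = E[X] = 11/7, a = 15.
Markov: P[X ≥ 15] ≤ μ/a = (11/7)/15 = 11/105.
Numerically: ≈ 0.10476.
(Since a = 15 > μ = 1.57143, the bound 11/105 is < 1 and informative.)

P[X ≥ 15] ≤ 11/105 ≈ 0.10476.


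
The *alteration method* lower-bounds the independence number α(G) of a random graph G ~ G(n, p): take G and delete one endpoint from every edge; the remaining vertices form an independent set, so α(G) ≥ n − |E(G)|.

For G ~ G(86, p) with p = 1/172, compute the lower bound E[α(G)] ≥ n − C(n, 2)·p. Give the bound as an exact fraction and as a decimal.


E[|E(G)|] = C(86, 2)·p = 3655 · (1/172) = 85/4.
E[α(G)] ≥ n − E[|E(G)|] = 86 − 85/4 = 259/4.
Numerically: ≈ 64.7500.
(This is only a lower bound; the true E[α(G)] may be larger.)

E[α(G)] ≥ 259/4 ≈ 64.7500.


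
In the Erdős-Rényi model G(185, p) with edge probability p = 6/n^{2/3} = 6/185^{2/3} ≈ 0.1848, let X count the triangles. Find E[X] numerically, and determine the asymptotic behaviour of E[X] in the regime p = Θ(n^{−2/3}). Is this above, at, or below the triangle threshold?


Number of potential triangles: C(185, 3) = 1038220.
Each occurs with probability p³ ≈ (0.1848)³ ≈ 6.3111760e-03.
By linearity: E[X] = C(185, 3)·p³ ≈ 1038220 · 6.3111760e-03 ≈ 6552.38919.
Since α = 2/3 < 1, p = c/n^{2/3} ≫ 1/n is above the triangle threshold p ~ 1/n. Asymptotically E[X] ~ (c³/6)·n^{3(1−α)} = (6³/6)·n^{1} → ∞; triangles are abundant w.h.p.

E[X] ≈ 6552.38919; in regime p = Θ(1/n^{2/3}) E[X] diverges (above the triangle threshold p ~ 1/n).


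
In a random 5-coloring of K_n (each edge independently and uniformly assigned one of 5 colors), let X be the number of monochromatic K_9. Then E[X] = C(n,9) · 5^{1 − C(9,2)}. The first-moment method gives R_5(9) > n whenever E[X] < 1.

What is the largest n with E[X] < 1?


We need C(n, 9) · 5^{1 − 36} < 1, i.e. C(n, 9) < 5^{36 − 1} = 2910383045673370361328125.
Check values of n near the boundary:
  n = 2169: C(2169, 9) = 2879753360044504243499683; 2879753360044504243499683 < 2910383045673370361328125? YES
  n = 2170: C(2170, 9) = 2891746779868845075610510; 2891746779868845075610510 < 2910383045673370361328125? YES
  n = 2171: C(2171, 9) = 2903784578674959601827205; 2903784578674959601827205 < 2910383045673370361328125? YES
  n = 2172: C(2172, 9) = 2915866900084148060642020; 2915866900084148060642020 < 2910383045673370361328125? NO
  n = 2173: C(2173, 9) = 2927993888115921319674265; 2927993888115921319674265 < 2910383045673370361328125? NO
  n = 2174: C(2174, 9) = 2940165687188920530702934; 2940165687188920530702934 < 2910383045673370361328125? NO
The largest n with C(n, 9) < 2910383045673370361328125 is n = 2171 (where E[X] = 580756915734991920365441/582076609134674072265625 ≈ 0.998). Hence R_5(9) > 2171, i.e. R_5(9) ≥ 2172.

Largest n = 2171; hence R_5(9) > 2171.


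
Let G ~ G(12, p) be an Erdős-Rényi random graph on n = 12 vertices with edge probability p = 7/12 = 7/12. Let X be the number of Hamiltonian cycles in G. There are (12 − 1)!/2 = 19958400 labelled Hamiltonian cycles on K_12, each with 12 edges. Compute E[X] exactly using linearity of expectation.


K_12 has (12 − 1)!/2 = 19958400 labelled Hamiltonian cycles.
For each such Hamiltonian cycle H, let X_H = 1 if all 12 edges of H are present in G. Then P[X_H = 1] = p^{12} = (7/12)^{12} = 13841287201/8916100448256.
By linearity of expectation: E[X] = Σ_H E[X_H] = 19958400 · p^{12} = 19958400 · 13841287201/8916100448256 = 26644477861925/859963392.
Numerically: E[X] ≈ 30983.

E[X] = 19958400 · (7/12)^{12} = 26644477861925/859963392 ≈ 30983.


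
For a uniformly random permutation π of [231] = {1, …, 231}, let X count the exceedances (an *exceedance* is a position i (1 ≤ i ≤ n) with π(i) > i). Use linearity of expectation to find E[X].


Write X = Σ_{i=1}^{231} X_i, where X_i = 1_{π(i) > i}.
For each fixed i, π(i) is uniform over {1, …, 231} (marginal of a uniform permutation), so P[π(i) > i] = (n − i)/n. Summing: Σ_{i=1}^{231} (n − i)/n = (0 + 1 + … + 230)/231 = 231(231 − 1)/(2·231) = (231 − 1)/2.
Hence E[X] = Σ_{i=1}^{231} (231 − i)/231 = 115 ≈ 115.000000.

E[X] = 115 = 115.000000.


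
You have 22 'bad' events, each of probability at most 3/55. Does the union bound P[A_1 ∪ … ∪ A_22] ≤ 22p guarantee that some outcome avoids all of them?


Union bound: P[∪_{i=1}^{22} A_i] ≤ Σ_i P[A_i] ≤ 22·p = 22·(3/55) = 6/5.
Numerically: 6/5 ≈ 1.2000.
Is 6/5 < 1? NO.
Since the bound 6/5 is ≥ 1, the union bound is uninformative here; it does NOT by itself certify existence.

22·p = 6/5 ≈ 1.2000; existence NOT certified by the union bound.


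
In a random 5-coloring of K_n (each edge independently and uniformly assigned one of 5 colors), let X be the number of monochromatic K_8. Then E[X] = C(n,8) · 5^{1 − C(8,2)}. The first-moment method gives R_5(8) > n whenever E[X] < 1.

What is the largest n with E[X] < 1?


We need C(n, 8) · 5^{1 − 28} < 1, i.e. C(n, 8) < 5^{28 − 1} = 7450580596923828125.
Check values of n near the boundary:
  n = 861: C(861, 8) = 7250034996615275865; 7250034996615275865 < 7450580596923828125? YES
  n = 862: C(862, 8) = 7317951015318931845; 7317951015318931845 < 7450580596923828125? YES
  n = 863: C(863, 8) = 7386423071602617757; 7386423071602617757 < 7450580596923828125? YES
  n = 864: C(864, 8) = 7455455062926006708; 7455455062926006708 < 7450580596923828125? NO
The largest n with C(n, 8) < 7450580596923828125 is n = 863 (where E[X] = 7386423071602617757/7450580596923828125 ≈ 0.9914). Hence R_5(8) > 863, i.e. R_5(8) ≥ 864.

Largest n = 863; hence R_5(8) > 863.


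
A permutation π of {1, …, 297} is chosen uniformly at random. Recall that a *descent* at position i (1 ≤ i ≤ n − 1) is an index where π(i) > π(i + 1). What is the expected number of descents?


Write X = Σ X_I over i = 1, …, 296, with X_I the indicator of one descent.
There are 296 indicators.
For each fixed i, the pair (π(i), π(i+1)) is a uniformly random ordered pair of distinct values from {1, …, 297}; by symmetry P[π(i) > π(i+1)] = 1/2.
By linearity: E[X] = 296 · (1/2) = (297 − 1) · (1/2) = 148 ≈ 148.000000.

E[X] = 148 = 148.000000.


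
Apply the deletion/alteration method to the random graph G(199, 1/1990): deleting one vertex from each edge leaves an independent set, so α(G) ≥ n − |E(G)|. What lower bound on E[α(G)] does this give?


E[|E(G)|] = C(199, 2)·p = 19701 · (1/1990) = 99/10.
E[α(G)] ≥ n − E[|E(G)|] = 199 − 99/10 = 1891/10.
Numerically: ≈ 189.1000.
(This is only a lower bound; the true E[α(G)] may be larger.)

E[α(G)] ≥ 1891/10 ≈ 189.1000.


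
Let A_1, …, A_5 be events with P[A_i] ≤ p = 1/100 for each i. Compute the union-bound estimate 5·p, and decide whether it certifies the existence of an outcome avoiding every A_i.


Union bound: P[∪_{i=1}^{5} A_i] ≤ Σ_i P[A_i] ≤ 5·p = 5·(1/100) = 1/20.
Numerically: 1/20 ≈ 0.050.
Is 1/20 < 1? YES.
Since P[∪ A_i] ≤ 1/20 < 1, the complement has P[∩ A_i^c] ≥ 1 − 1/20 = 19/20 > 0, so some outcome avoids every A_i.

5·p = 1/20 ≈ 0.050; existence CERTIFIED by the union bound.


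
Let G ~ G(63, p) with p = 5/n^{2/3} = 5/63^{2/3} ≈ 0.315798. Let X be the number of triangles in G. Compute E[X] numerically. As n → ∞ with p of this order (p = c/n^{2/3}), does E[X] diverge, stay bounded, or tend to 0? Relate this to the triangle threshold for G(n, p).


Number of potential triangles: C(63, 3) = 39711.
Each occurs with probability p³ ≈ (0.315798)³ ≈ 3.14940791e-02.
By linearity: E[X] = C(63, 3)·p³ ≈ 39711 · 3.14940791e-02 ≈ 1250.661376.
Since α = 2/3 < 1, p = c/n^{2/3} ≫ 1/n is above the triangle threshold p ~ 1/n. Asymptotically E[X] ~ (c³/6)·n^{3(1−α)} = (5³/6)·n^{1} → ∞; triangles are abundant w.h.p.

E[X] ≈ 1250.661376; in regime p = Θ(1/n^{2/3}) E[X] diverges (above the triangle threshold p ~ 1/n).


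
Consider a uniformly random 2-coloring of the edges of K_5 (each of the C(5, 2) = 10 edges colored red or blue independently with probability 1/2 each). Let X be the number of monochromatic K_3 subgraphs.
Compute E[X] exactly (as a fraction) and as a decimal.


Let X = Σ_S X_S over the C(5, 3) = 10 subsets S of size 3, where X_S = 1 if the K_3 on S is monochromatic.
For a fixed S, the K_3 on S has C(3, 2) = 3 edges. P[all 3 edges red] = (1/2)^3, and likewise for blue, so P[monochromatic] = 2·(1/2)^3 = 2^{1 − 3} = 1/4.
Summing: E[X] = C(5, 3) · 2^{1 − 3} = 10 · 1/4 = 5/2.
Numerically: E[X] ≈ 2.5000.

E[X] = C(5,3)·2^(1−C(3,2)) = 5/2 ≈ 2.5000.


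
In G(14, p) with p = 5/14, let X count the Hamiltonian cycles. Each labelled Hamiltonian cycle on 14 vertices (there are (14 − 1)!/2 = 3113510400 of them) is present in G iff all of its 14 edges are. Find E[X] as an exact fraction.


K_14 has (14 − 1)!/2 = 3113510400 labelled Hamiltonian cycles.
For each such Hamiltonian cycle H, let X_H = 1 if all 14 edges of H are present in G. Then P[X_H = 1] = p^{14} = (5/14)^{14} = 6103515625/11112006825558016.
Summing the indicators: E[X] = Σ_H E[X_H] = 3113510400 · p^{14} = 3113510400 · 6103515625/11112006825558016 = 5302276611328125/3100448333024.
Numerically: E[X] ≈ 1710.16.

E[X] = 3113510400 · (5/14)^{14} = 5302276611328125/3100448333024 ≈ 1710.16.


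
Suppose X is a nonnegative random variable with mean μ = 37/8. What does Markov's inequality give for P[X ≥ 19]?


μ = E[X] = 37/8, a = 19.
Markov: P[X ≥ 19] ≤ μ/a = (37/8)/19 = 37/152.
Numerically: ≈ 0.24342.
(Since a = 19 > μ = 4.62500, the bound 37/152 is < 1 and informative.)

P[X ≥ 19] ≤ 37/152 ≈ 0.24342.


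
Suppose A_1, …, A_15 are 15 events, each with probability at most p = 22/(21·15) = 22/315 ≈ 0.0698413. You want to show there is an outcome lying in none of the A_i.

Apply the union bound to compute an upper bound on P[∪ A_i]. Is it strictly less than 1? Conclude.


Union bound: P[∪_{i=1}^{15} A_i] ≤ Σ_i P[A_i] ≤ 15·p = 15·(22/315) = 22/21.
Numerically: 22/21 ≈ 1.0476190.
Is 22/21 < 1? NO.
Since the bound 22/21 is ≥ 1, the union bound is uninformative here; it does NOT by itself certify existence.

15·p = 22/21 ≈ 1.0476190; existence NOT certified by the union bound.


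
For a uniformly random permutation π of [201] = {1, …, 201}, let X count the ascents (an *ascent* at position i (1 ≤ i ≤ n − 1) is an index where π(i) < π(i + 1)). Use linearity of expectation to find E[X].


Write X = Σ X_I over i = 1, …, 200, with X_I the indicator of one ascent.
There are 200 indicators.
For each fixed i, the pair (π(i), π(i+1)) is a uniformly random ordered pair of distinct values from {1, …, 201}; by symmetry P[π(i) < π(i+1)] = 1/2.
By linearity: E[X] = 200 · (1/2) = (201 − 1) · (1/2) = 100 ≈ 100.00000.

E[X] = 100 = 100.00000.


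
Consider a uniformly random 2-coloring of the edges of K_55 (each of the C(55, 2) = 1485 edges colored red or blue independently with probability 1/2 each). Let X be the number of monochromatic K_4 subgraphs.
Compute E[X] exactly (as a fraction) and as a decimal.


Let X = Σ_S X_S over the C(55, 4) = 341055 subsets S of size 4, where X_S = 1 if the K_4 on S is monochromatic.
For a fixed S, the K_4 on S has C(4, 2) = 6 edges. P[all 6 edges red] = (1/2)^6, and likewise for blue, so P[monochromatic] = 2·(1/2)^6 = 2^{1 − 6} = 1/32.
Summing: E[X] = C(55, 4) · 2^{1 − 6} = 341055 · 1/32 = 341055/32.
Numerically: E[X] ≈ 10657.969.

E[X] = C(55,4)·2^(1−C(4,2)) = 341055/32 ≈ 10657.969.


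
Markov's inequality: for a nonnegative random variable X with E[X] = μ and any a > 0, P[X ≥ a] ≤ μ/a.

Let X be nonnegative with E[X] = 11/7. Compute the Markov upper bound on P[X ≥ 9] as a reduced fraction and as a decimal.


μ = E[X] = 11/7, a = 9.
Markov: P[X ≥ 9] ≤ μ/a = (11/7)/9 = 11/63.
Numerically: ≈ 0.175.
(Since a = 9 > μ = 1.571, the bound 11/63 is < 1 and informative.)

P[X ≥ 9] ≤ 11/63 ≈ 0.175.


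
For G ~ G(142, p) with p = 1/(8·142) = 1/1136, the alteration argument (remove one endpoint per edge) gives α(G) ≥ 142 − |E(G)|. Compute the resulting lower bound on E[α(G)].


E[|E(G)|] = C(142, 2)·p = 10011 · (1/1136) = 141/16.
E[α(G)] ≥ n − E[|E(G)|] = 142 − 141/16 = 2131/16.
Numerically: ≈ 133.187500.
(This is only a lower bound; the true E[α(G)] may be larger.)

E[α(G)] ≥ 2131/16 ≈ 133.187500.


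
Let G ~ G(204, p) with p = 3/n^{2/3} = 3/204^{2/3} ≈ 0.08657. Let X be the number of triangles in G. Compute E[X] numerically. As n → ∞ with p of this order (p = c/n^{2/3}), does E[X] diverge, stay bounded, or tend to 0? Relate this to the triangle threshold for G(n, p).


Number of potential triangles: C(204, 3) = 1394204.
Each occurs with probability p³ ≈ (0.08657)³ ≈ 6.4878893e-04.
By linearity: E[X] = C(204, 3)·p³ ≈ 1394204 · 6.4878893e-04 ≈ 904.54412.
Since α = 2/3 < 1, p = c/n^{2/3} ≫ 1/n is above the triangle threshold p ~ 1/n. Asymptotically E[X] ~ (c³/6)·n^{3(1−α)} = (3³/6)·n^{1} → ∞; triangles are abundant w.h.p.

E[X] ≈ 904.54412; in regime p = Θ(1/n^{2/3}) E[X] diverges (above the triangle threshold p ~ 1/n).


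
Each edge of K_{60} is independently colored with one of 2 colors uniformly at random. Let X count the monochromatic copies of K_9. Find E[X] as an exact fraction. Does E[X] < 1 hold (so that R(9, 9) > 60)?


E[X] = C(60, 9) · 2^{1 − 36} = 14783142660 · 2^{−35} = 14783142660/34359738368.
As a reduced fraction: E[X] = 3695785665/8589934592 ≈ 0.430246.
Is E[X] < 1? YES.
Since E[X] < 1, there exists a 2-coloring of K_{60} with no monochromatic K_9; hence R(9, 9) > 60.

E[X] = 3695785665/8589934592 ≈ 0.430246; E[X] < 1, so R(9, 9) > 60.


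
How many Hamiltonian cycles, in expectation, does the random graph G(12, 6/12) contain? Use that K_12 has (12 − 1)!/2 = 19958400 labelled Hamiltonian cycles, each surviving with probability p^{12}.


K_12 has (12 − 1)!/2 = 19958400 labelled Hamiltonian cycles.
For each such Hamiltonian cycle H, let X_H = 1 if all 12 edges of H are present in G. Then P[X_H = 1] = p^{12} = (1/2)^{12} = 1/4096.
Summing the indicators: E[X] = Σ_H E[X_H] = 19958400 · p^{12} = 19958400 · 1/4096 = 155925/32.
Numerically: E[X] ≈ 4.87e+03.

E[X] = 19958400 · (1/2)^{12} = 155925/32 ≈ 4.87e+03.


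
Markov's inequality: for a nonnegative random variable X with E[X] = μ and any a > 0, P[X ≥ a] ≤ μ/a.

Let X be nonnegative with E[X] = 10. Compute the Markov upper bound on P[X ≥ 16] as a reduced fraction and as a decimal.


μ = E[X] = 10, a = 16.
Markov: P[X ≥ 16] ≤ μ/a = (10)/16 = 5/8.
Numerically: ≈ 0.62500.
(Since a = 16 > μ = 10.00000, the bound 5/8 is < 1 and informative.)

P[X ≥ 16] ≤ 5/8 ≈ 0.62500.


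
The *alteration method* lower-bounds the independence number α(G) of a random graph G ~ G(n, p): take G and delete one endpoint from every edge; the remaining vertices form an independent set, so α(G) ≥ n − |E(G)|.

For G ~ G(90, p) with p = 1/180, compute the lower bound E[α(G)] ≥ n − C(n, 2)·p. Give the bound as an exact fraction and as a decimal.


E[|E(G)|] = C(90, 2)·p = 4005 · (1/180) = 89/4.
E[α(G)] ≥ n − E[|E(G)|] = 90 − 89/4 = 271/4.
Numerically: ≈ 67.7500.
(This is only a lower bound; the true E[α(G)] may be larger.)

E[α(G)] ≥ 271/4 ≈ 67.7500.


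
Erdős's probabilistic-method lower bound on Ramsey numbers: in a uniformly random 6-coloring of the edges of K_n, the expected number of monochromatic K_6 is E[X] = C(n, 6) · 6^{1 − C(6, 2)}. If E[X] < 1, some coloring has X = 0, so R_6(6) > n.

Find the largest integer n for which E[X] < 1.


We need C(n, 6) · 6^{1 − 15} < 1, i.e. C(n, 6) < 6^{15 − 1} = 78364164096.
Check values of n near the boundary:
  n = 195: C(195, 6) = 70656049360; 70656049360 < 78364164096? YES
  n = 196: C(196, 6) = 72887293024; 72887293024 < 78364164096? YES
  n = 197: C(197, 6) = 75176946208; 75176946208 < 78364164096? YES
  n = 198: C(198, 6) = 77526225777; 77526225777 < 78364164096? YES
  n = 199: C(199, 6) = 79936367511; 79936367511 < 78364164096? NO
  n = 200: C(200, 6) = 82408626300; 82408626300 < 78364164096? NO
  n = 201: C(201, 6) = 84944276340; 84944276340 < 78364164096? NO
The largest n with C(n, 6) < 78364164096 is n = 198 (where E[X] = 25842075259/26121388032 ≈ 0.9893). Hence R_6(6) > 198, i.e. R_6(6) ≥ 199.

Largest n = 198; hence R_6(6) > 198.


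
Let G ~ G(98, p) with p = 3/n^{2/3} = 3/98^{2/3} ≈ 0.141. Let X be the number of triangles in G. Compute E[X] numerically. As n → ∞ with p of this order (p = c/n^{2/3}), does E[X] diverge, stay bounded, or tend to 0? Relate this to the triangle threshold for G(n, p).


Number of potential triangles: C(98, 3) = 152096.
Each occurs with probability p³ ≈ (0.141)³ ≈ 2.81133e-03.
By linearity: E[X] = C(98, 3)·p³ ≈ 152096 · 2.81133e-03 ≈ 427.592.
Since α = 2/3 < 1, p = c/n^{2/3} ≫ 1/n is above the triangle threshold p ~ 1/n. Asymptotically E[X] ~ (c³/6)·n^{3(1−α)} = (3³/6)·n^{1} → ∞; triangles are abundant w.h.p.

E[X] ≈ 427.592; in regime p = Θ(1/n^{2/3}) E[X] diverges (above the triangle threshold p ~ 1/n).


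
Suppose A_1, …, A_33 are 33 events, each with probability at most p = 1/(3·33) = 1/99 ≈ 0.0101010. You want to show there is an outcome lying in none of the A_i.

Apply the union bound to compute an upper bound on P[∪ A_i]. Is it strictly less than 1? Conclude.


Union bound: P[∪_{i=1}^{33} A_i] ≤ Σ_i P[A_i] ≤ 33·p = 33·(1/99) = 1/3.
Numerically: 1/3 ≈ 0.3333333.
Is 1/3 < 1? YES.
Since P[∪ A_i] ≤ 1/3 < 1, the complement has P[∩ A_i^c] ≥ 1 − 1/3 = 2/3 > 0, so some outcome avoids every A_i.

33·p = 1/3 ≈ 0.3333333; existence CERTIFIED by the union bound.


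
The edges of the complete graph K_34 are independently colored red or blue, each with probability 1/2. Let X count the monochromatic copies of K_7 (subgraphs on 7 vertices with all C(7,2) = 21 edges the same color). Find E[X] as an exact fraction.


Let X = Σ_S X_S over the C(34, 7) = 5379616 subsets S of size 7, where X_S = 1 if the K_7 on S is monochromatic.
For a fixed S, the K_7 on S has C(7, 2) = 21 edges. P[all 21 edges red] = (1/2)^21, and likewise for blue, so P[monochromatic] = 2·(1/2)^21 = 2^{1 − 21} = 1/1048576.
By linearity of expectation: E[X] = C(34, 7) · 2^{1 − 21} = 5379616 · 1/1048576 = 168113/32768.
Numerically: E[X] ≈ 5.130402.

E[X] = C(34,7)·2^(1−C(7,2)) = 168113/32768 ≈ 5.130402.


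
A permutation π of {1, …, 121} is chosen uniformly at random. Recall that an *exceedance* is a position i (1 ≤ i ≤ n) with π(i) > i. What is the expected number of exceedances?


Write X = Σ_{i=1}^{121} X_i, where X_i = 1_{π(i) > i}.
For each fixed i, π(i) is uniform over {1, …, 121} (marginal of a uniform permutation), so P[π(i) > i] = (n − i)/n. Summing: Σ_{i=1}^{121} (n − i)/n = (0 + 1 + … + 120)/121 = 121(121 − 1)/(2·121) = (121 − 1)/2.
Hence E[X] = Σ_{i=1}^{121} (121 − i)/121 = 60 ≈ 60.0000.

E[X] = 60 = 60.0000.


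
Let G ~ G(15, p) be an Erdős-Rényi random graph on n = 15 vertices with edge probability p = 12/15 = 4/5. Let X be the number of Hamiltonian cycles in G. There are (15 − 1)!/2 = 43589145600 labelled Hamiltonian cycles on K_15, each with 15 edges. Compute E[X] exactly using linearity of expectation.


K_15 has (15 − 1)!/2 = 43589145600 labelled Hamiltonian cycles.
For each such Hamiltonian cycle H, let X_H = 1 if all 15 edges of H are present in G. Then P[X_H = 1] = p^{15} = (4/5)^{15} = 1073741824/30517578125.
By linearity: E[X] = Σ_H E[X_H] = 43589145600 · p^{15} = 43589145600 · 1073741824/30517578125 = 1872139548125822976/1220703125.
Numerically: E[X] ≈ 1.53e+09.

E[X] = 43589145600 · (4/5)^{15} = 1872139548125822976/1220703125 ≈ 1.53e+09.


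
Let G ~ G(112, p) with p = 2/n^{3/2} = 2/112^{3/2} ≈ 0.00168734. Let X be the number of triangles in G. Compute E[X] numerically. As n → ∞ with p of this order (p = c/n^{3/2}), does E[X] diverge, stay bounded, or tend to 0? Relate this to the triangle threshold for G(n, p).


Number of potential triangles: C(112, 3) = 227920.
Each occurs with probability p³ ≈ (0.00168734)³ ≈ 4.80406511e-09.
By linearity: E[X] = C(112, 3)·p³ ≈ 227920 · 4.80406511e-09 ≈ 0.001095.
Since α = 3/2 > 1, p = c/n^{3/2} = o(1/n) is below the triangle threshold p ~ 1/n. Asymptotically E[X] ~ (c³/6)·n^{3(1−α)} = (2³/6)·n^{-1.5} → 0, so by Markov's inequality G has no triangles w.h.p.

E[X] ≈ 0.001095; in regime p = Θ(1/n^{3/2}) E[X] tends to 0 (below the triangle threshold p ~ 1/n).


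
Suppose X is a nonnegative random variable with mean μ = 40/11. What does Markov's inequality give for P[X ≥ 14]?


μ = E[X] = 40/11, a = 14.
Markov: P[X ≥ 14] ≤ μ/a = (40/11)/14 = 20/77.
Numerically: ≈ 0.260.
(Since a = 14 > μ = 3.636, the bound 20/77 is < 1 and informative.)

P[X ≥ 14] ≤ 20/77 ≈ 0.260.


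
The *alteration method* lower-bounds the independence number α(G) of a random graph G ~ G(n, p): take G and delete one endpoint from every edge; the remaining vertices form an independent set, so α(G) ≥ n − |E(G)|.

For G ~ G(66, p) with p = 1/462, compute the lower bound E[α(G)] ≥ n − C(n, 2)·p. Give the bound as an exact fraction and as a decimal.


E[|E(G)|] = C(66, 2)·p = 2145 · (1/462) = 65/14.
E[α(G)] ≥ n − E[|E(G)|] = 66 − 65/14 = 859/14.
Numerically: ≈ 61.357143.
(This is only a lower bound; the true E[α(G)] may be larger.)

E[α(G)] ≥ 859/14 ≈ 61.357143.


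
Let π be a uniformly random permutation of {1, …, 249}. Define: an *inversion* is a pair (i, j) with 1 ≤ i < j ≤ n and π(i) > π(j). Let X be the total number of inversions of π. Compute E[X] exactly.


Write X = Σ X_I over the C(249, 2) = 30876 pairs i < j, with X_I the indicator of one inversion.
There are 30876 indicators.
For each fixed pair i < j, the values π(i) and π(j) are two distinct elements of {1, …, 249} in uniformly random order; by symmetry P[π(i) > π(j)] = 1/2.
By linearity: E[X] = 30876 · (1/2) = C(249, 2) · (1/2) = 30876/2 = 15438 ≈ 15438.000.

E[X] = 15438 = 15438.000.


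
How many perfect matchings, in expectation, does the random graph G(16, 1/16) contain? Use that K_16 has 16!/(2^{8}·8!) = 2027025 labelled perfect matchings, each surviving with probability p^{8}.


K_16 has 16!/(2^{8}·8!) = 2027025 labelled perfect matchings.
For each such perfect matching H, let X_H = 1 if all 8 edges of H are present in G. Then P[X_H = 1] = p^{8} = (1/16)^{8} = 1/4294967296.
By linearity: E[X] = Σ_H E[X_H] = 2027025 · p^{8} = 2027025 · 1/4294967296 = 2027025/4294967296.
Numerically: E[X] ≈ 0.00047195.

E[X] = 2027025 · (1/16)^{8} = 2027025/4294967296 ≈ 0.00047195.
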